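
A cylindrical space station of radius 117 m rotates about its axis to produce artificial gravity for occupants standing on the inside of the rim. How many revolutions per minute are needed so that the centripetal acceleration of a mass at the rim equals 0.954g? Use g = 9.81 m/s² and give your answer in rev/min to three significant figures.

2.70 rev/min

Require ω²r = 0.954g, so ω = √(0.954 × 9.81/117) = 0.2828 rad/s.
In rev/min: ω × 60/(2π) = 0.2828 × 60/(2π) = 2.701 rev/min.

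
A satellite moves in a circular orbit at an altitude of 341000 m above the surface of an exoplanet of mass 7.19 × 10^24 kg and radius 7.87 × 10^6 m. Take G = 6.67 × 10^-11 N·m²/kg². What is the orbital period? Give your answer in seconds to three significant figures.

6750 s

r = R + h = 7.87 × 10^6 + 341000 = 8.211 × 10^6 m. Gravity provides the centripetal force: G M m / r² = m v² / r ⇒ v = √(GM/r) = 7642 m/s.
T = 2πr/v = 2π × 8.211 × 10^6 / 7642 = 6751 s.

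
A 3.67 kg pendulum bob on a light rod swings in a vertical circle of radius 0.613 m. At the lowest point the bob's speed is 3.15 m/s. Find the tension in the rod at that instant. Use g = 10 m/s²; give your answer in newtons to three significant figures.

At the lowest point, T points up (toward the centre) and the weight mg points down (away from the centre), so the net inward force is T − mg = mv²/r.
T = m(v²/r + g) = 3.67 × ((3.15)²/0.613 + 10.0) = 3.67 × (16.19 + 10.0) = 3.67 × 26.19 = 96.11 N.

96.1 N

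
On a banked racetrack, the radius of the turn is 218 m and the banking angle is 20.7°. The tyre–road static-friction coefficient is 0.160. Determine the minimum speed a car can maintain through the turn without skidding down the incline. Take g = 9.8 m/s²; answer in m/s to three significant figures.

21.0 m/s

At the minimum speed, friction acts up the slope at its limiting value f = μN. Radially (horizontal, toward centre): N sinθ − μN cosθ = mv²/r. Vertically: N cosθ + μN sinθ = mg.
Dividing: v² = r g (sinθ − μcosθ)/(cosθ + μsinθ).
sinθ − μcosθ = 0.3535 − 0.160×0.9354 = 0.2038; cosθ + μsinθ = 0.9354 + 0.160×0.3535 = 0.9920.
v² = 218 × 9.8 × 0.2038/0.9920 = 438.9 m²/s², so v = 20.95 m/s.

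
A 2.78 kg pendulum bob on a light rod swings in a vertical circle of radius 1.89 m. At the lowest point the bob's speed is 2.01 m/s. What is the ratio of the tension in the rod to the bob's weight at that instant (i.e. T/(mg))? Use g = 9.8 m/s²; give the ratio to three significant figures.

At the bottom, T − mg = mv²/r, so T = m(v²/r + g) and T/(mg) = v²/(rg) + 1 = (2.01)²/(1.89 × 9.8) + 1 = 0.2181 + 1 = 1.218.

1.22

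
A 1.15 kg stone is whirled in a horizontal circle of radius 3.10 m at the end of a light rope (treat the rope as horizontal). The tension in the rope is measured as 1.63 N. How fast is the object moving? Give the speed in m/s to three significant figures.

2.10 m/s

T = m v²/r ⇒ v = √(T r / m) = √(1.63 × 3.10 / 1.15) = √4.394 = 2.096 m/s.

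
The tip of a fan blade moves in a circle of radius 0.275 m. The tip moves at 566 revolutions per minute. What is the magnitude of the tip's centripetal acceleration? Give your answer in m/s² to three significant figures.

966 m/s²

ω = 566 rev/min × 2π/60 = 59.27 rad/s, so v = ωr = 59.27 × 0.275 = 16.30 m/s.
a_c = v²/r = (16.30)²/0.275 = 265.7/0.275 = 966.1 m/s².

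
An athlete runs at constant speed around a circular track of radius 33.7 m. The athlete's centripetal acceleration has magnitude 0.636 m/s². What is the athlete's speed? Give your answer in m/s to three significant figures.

4.63 m/s

a_c = v²/r ⇒ v = √(a_c · r) = √(0.636 × 33.7) = √21.43 = 4.630 m/s.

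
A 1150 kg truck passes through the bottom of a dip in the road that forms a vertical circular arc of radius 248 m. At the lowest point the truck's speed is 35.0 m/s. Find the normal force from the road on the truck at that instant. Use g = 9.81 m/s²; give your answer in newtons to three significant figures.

At the lowest point, N points up (toward the centre) and the weight mg points down (away from the centre), so the net inward force is N − mg = mv²/r.
N = m(v²/r + g) = 1150 × ((35.0)²/248 + 9.81) = 1150 × (4.940 + 9.81) = 1150 × 14.75 = 16960 N.

17000 N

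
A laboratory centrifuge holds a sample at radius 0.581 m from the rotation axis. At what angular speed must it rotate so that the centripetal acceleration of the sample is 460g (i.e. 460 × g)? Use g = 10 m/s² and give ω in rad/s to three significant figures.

89.0 rad/s

Centripetal acceleration a_c = ω²r. Setting ω²r = 460g:
ω = √(460g / r) = √(460 × 10.0 / 0.581) = √7917 = 88.98 rad/s.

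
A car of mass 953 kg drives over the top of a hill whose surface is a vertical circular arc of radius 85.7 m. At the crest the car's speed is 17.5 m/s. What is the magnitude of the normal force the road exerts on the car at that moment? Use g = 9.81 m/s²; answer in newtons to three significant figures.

At the crest the centripetal acceleration points downward (toward the centre of the arc), so mg − N = mv²/r.
N = m(g − v²/r) = 953 × (9.81 − (17.5)²/85.7) = 953 × (9.81 − 3.574) = 953 × 6.236 = 5943 N.

5940 N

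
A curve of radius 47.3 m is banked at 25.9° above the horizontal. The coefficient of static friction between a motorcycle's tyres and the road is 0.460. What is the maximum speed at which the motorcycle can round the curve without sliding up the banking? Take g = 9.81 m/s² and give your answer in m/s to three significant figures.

23.8 m/s

At the maximum speed, friction acts down the slope at its limiting value f = μN. Radially (horizontal, toward centre): N sinθ + μN cosθ = mv²/r. Vertically: N cosθ − μN sinθ = mg.
Dividing: v² = r g (sinθ + μcosθ)/(cosθ − μsinθ).
sinθ + μcosθ = 0.4368 + 0.460×0.8996 = 0.8506; cosθ − μsinθ = 0.8996 − 0.460×0.4368 = 0.6986.
v² = 47.3 × 9.81 × 0.8506/0.6986 = 564.9 m²/s², so v = 23.77 m/s.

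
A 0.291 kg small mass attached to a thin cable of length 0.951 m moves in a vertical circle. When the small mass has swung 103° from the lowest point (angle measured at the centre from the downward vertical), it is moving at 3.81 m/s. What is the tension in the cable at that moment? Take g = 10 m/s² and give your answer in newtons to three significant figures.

3.79 N

Take the radial direction toward the centre of the circle as positive. The component of the weight along the string toward the centre is −mg cos φ (φ measured from the bottom), so Newton's second law along the string gives T − mg cos φ = m v²/r.
cos 103° = -0.2250, so T = m(v²/r + g cos φ) = 0.291 × ((3.81)²/0.951 + 10.0 × -0.2250) = 0.291 × (15.26 + (-2.250)) = 0.291 × 13.01 = 3.787 N.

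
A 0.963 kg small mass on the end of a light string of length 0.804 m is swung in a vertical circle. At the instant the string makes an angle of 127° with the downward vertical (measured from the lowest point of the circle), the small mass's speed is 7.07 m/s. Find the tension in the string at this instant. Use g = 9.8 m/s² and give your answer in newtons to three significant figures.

54.2 N

Take the radial direction toward the centre of the circle as positive. The component of the weight along the string toward the centre is −mg cos φ (φ measured from the bottom), so Newton's second law along the string gives T − mg cos φ = m v²/r.
cos 127° = -0.6018, so T = m(v²/r + g cos φ) = 0.963 × ((7.07)²/0.804 + 9.8 × -0.6018) = 0.963 × (62.17 + (-5.898)) = 0.963 × 56.27 = 54.19 N.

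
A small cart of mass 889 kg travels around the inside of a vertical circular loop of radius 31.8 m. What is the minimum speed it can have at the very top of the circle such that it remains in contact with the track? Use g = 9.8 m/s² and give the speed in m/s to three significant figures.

17.7 m/s

At the top, both weight mg and N point toward the centre: N + mg = mv²/r.
At minimum speed N → 0, so mg = mv_min²/r ⇒ v_min = √(g r) = √(9.8 × 31.8) = 17.65 m/s.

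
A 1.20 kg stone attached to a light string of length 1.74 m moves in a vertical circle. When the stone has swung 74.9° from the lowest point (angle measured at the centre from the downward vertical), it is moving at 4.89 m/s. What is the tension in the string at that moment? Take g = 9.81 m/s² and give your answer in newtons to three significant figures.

19.6 N

Take the radial direction toward the centre of the circle as positive. The component of the weight along the string toward the centre is −mg cos φ (φ measured from the bottom), so Newton's second law along the string gives T − mg cos φ = m v²/r.
cos 74.9° = 0.2605, so T = m(v²/r + g cos φ) = 1.20 × ((4.89)²/1.74 + 9.81 × 0.2605) = 1.20 × (13.74 + (2.556)) = 1.20 × 16.30 = 19.56 N.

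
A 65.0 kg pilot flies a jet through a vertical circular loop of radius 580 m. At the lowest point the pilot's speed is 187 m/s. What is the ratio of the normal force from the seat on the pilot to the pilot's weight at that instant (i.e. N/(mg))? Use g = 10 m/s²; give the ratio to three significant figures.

7.03

At the bottom, N − mg = mv²/r, so N = m(v²/r + g) and N/(mg) = v²/(rg) + 1 = (187)²/(580 × 10.0) + 1 = 6.029 + 1 = 7.029.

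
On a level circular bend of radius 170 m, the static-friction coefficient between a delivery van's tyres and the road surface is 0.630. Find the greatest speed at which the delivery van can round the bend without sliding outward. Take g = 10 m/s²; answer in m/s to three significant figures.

The only inward force on a level bend is static friction, so at the limit f_s = μ_s N = μ_s m g = m v²/r.
Mass cancels: v_max = √(μ_s g r) = √(0.630 × 10.0 × 170) = √1071 = 32.73 m/s.

32.7 m/s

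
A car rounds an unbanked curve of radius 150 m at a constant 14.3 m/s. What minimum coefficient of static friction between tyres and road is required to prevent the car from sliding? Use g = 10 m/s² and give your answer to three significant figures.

Friction provides the centripetal force: μ_s m g = m v²/r, so μ_s = v²/(g r) = (14.30)²/(10.0 × 150) = 204.5/1500 = 0.1363.

0.136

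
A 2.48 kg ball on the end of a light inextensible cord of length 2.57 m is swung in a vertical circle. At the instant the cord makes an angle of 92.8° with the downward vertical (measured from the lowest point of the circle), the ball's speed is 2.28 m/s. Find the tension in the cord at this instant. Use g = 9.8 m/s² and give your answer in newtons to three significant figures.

3.83 N

Take the radial direction toward the centre of the circle as positive. The component of the weight along the string toward the centre is −mg cos φ (φ measured from the bottom), so Newton's second law along the string gives T − mg cos φ = m v²/r.
cos 92.8° = -0.04885, so T = m(v²/r + g cos φ) = 2.48 × ((2.28)²/2.57 + 9.8 × -0.04885) = 2.48 × (2.023 + (-0.4787)) = 2.48 × 1.544 = 3.829 N.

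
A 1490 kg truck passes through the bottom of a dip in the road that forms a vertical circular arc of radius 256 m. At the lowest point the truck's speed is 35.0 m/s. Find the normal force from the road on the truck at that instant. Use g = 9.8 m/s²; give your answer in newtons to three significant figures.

At the lowest point, N points up (toward the centre) and the weight mg points down (away from the centre), so the net inward force is N − mg = mv²/r.
N = m(v²/r + g) = 1490 × ((35.0)²/256 + 9.8) = 1490 × (4.785 + 9.8) = 1490 × 14.59 = 21730 N.

21700 N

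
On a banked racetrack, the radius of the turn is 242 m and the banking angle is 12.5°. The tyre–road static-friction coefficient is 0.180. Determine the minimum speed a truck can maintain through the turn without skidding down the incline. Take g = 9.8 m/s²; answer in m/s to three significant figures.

At the minimum speed, friction acts up the slope at its limiting value f = μN. Radially (horizontal, toward centre): N sinθ − μN cosθ = mv²/r. Vertically: N cosθ + μN sinθ = mg.
Dividing: v² = r g (sinθ − μcosθ)/(cosθ + μsinθ).
sinθ − μcosθ = 0.2164 − 0.180×0.9763 = 0.04071; cosθ + μsinθ = 0.9763 + 0.180×0.2164 = 1.015.
v² = 242 × 9.8 × 0.04071/1.015 = 95.09 m²/s², so v = 9.751 m/s.

9.75 m/s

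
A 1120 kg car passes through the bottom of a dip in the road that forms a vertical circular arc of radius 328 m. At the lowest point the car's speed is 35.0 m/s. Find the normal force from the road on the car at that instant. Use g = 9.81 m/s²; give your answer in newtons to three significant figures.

At the lowest point, N points up (toward the centre) and the weight mg points down (away from the centre), so the net inward force is N − mg = mv²/r.
N = m(v²/r + g) = 1120 × ((35.0)²/328 + 9.81) = 1120 × (3.735 + 9.81) = 1120 × 13.54 = 15170 N.

15200 N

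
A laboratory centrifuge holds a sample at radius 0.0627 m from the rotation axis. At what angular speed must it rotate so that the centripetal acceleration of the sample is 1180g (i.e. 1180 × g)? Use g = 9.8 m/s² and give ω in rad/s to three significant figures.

429 rad/s

Centripetal acceleration a_c = ω²r. Setting ω²r = 1180g:
ω = √(1180g / r) = √(1180 × 9.8 / 0.0627) = √184400 = 429.5 rad/s.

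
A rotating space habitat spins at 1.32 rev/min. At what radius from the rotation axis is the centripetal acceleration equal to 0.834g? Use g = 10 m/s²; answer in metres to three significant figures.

436 m

ω = 1.32 rev/min × 2π/60 = 0.1382 rad/s.
a_c = ω²r = 0.834g ⇒ r = 0.834 × 10.0 / (0.1382)² = 8.340/0.01911 = 436.5 m.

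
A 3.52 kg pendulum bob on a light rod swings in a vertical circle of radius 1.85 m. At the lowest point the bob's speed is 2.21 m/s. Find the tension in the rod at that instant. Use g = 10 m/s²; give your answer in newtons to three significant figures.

At the lowest point, T points up (toward the centre) and the weight mg points down (away from the centre), so the net inward force is T − mg = mv²/r.
T = m(v²/r + g) = 3.52 × ((2.21)²/1.85 + 10.0) = 3.52 × (2.640 + 10.0) = 3.52 × 12.64 = 44.49 N.

44.5 N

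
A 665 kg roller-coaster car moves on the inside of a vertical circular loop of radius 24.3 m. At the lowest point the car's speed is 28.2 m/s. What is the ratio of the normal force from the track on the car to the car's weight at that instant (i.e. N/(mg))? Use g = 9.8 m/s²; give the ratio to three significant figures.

At the bottom, N − mg = mv²/r, so N = m(v²/r + g) and N/(mg) = v²/(rg) + 1 = (28.2)²/(24.3 × 9.8) + 1 = 3.339 + 1 = 4.339.

4.34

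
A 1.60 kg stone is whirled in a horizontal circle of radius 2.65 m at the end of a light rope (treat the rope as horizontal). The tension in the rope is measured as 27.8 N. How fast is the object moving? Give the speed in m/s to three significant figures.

6.79 m/s

T = m v²/r ⇒ v = √(T r / m) = √(27.8 × 2.65 / 1.60) = √46.04 = 6.786 m/s.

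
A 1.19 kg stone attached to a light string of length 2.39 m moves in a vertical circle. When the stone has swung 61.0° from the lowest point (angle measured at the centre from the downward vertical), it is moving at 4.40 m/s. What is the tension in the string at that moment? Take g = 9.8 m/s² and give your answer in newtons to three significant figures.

15.3 N

Take the radial direction toward the centre of the circle as positive. The component of the weight along the string toward the centre is −mg cos φ (φ measured from the bottom), so Newton's second law along the string gives T − mg cos φ = m v²/r.
cos 61.0° = 0.4848, so T = m(v²/r + g cos φ) = 1.19 × ((4.40)²/2.39 + 9.8 × 0.4848) = 1.19 × (8.100 + (4.751)) = 1.19 × 12.85 = 15.29 N.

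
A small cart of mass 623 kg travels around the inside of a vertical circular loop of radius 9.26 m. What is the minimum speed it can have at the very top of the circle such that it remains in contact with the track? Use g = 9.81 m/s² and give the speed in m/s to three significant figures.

At the highest point the centre is directly below, so both the weight and N act inward: N + mg = mv²/r.
At minimum speed N → 0, so mg = mv_min²/r ⇒ v_min = √(g r) = √(9.81 × 9.26) = 9.531 m/s.

9.53 m/s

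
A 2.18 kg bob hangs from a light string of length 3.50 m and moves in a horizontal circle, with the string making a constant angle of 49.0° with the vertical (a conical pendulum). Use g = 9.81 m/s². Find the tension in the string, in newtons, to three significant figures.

Vertically the bob has no acceleration, so T cosθ = mg.
T = mg/cosθ = 2.18 × 9.81 / cos 49.0° = 21.39/0.6561 = 32.60 N.

32.6 N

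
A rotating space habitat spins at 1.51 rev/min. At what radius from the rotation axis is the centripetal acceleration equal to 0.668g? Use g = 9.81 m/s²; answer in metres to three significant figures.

ω = 1.51 rev/min × 2π/60 = 0.1581 rad/s.
a_c = ω²r = 0.668g ⇒ r = 0.668 × 9.81 / (0.1581)² = 6.553/0.02500 = 262.1 m.

262 m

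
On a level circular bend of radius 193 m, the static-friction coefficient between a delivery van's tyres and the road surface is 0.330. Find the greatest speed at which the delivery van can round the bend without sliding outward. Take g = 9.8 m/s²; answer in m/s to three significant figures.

25.0 m/s

Friction provides the centripetal force on a flat curve. At maximum speed it is at its limiting value: μ_s m g = m v²/r.
Mass cancels: v_max = √(μ_s g r) = √(0.330 × 9.8 × 193) = √624.2 = 24.98 m/s.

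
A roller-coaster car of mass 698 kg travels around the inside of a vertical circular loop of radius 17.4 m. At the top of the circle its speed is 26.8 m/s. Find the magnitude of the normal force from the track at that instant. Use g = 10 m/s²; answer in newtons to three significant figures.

21800 N

At the top, both N and the weight mg point inward (toward the centre), so N + mg = mv²/r.
N = m(v²/r − g) = 698 × ((26.8)²/17.4 − 10.0) = 698 × (41.28 − 10.0) = 698 × 31.28 = 21830 N.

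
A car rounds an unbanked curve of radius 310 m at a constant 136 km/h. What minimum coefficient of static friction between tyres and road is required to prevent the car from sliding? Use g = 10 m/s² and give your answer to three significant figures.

0.460

v = 136/3.6 = 37.78 m/s.
Friction provides the centripetal force: μ_s m g = m v²/r, so μ_s = v²/(g r) = (37.78)²/(10.0 × 310) = 1427/3100 = 0.4604.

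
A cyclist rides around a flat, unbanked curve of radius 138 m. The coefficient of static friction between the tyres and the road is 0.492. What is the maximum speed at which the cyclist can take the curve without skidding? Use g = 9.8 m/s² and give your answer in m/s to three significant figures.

25.8 m/s

The only inward force on a level bend is static friction, so at the limit f_s = μ_s N = μ_s m g = m v²/r.
Mass cancels: v_max = √(μ_s g r) = √(0.492 × 9.8 × 138) = √665.4 = 25.79 m/s.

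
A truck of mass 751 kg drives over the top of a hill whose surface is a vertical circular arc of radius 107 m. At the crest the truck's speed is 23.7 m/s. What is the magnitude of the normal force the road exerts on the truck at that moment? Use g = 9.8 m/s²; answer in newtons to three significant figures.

At the crest the centripetal acceleration points downward (toward the centre of the arc), so mg − N = mv²/r.
N = m(g − v²/r) = 751 × (9.8 − (23.7)²/107) = 751 × (9.8 − 5.249) = 751 × 4.551 = 3417 N.

3420 N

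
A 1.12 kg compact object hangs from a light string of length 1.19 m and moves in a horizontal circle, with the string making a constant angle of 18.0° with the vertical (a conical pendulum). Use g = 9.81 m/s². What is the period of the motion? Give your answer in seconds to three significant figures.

2.13 s

r = L sinθ = 0.3677 m. From T sinθ = mω²r and T cosθ = mg: tanθ = ω²r/g, so ω² = g tanθ / r = g/(L cosθ).
ω = √(g/(L cosθ)) = √(9.81/(1.19 × 0.9511)) = √8.668 = 2.944 rad/s.
Period = 2π/ω = 2.134 s.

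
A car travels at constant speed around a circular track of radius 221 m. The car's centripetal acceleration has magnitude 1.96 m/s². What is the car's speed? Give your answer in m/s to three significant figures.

a_c = v²/r ⇒ v = √(a_c · r) = √(1.96 × 221) = √433.2 = 20.81 m/s.

20.8 m/s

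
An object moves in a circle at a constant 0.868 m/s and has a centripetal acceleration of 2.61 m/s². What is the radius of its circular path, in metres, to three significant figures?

0.289 m

a_c = v²/r ⇒ r = v²/a_c = (0.868)²/2.61 = 0.7534/2.61 = 0.2887 m.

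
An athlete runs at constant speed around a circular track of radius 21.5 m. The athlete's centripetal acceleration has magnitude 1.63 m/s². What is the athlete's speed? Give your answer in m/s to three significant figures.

5.92 m/s

a_c = v²/r ⇒ v = √(a_c · r) = √(1.63 × 21.5) = √35.04 = 5.920 m/s.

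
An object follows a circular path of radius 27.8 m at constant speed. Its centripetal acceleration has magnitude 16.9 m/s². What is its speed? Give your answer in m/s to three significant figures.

a_c = v²/r ⇒ v = √(a_c · r) = √(16.9 × 27.8) = √469.8 = 21.68 m/s.

21.7 m/s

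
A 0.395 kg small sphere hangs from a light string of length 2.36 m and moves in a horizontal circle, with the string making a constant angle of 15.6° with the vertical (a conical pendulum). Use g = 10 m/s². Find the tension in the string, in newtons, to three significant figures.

4.10 N

Vertically the bob has no acceleration, so T cosθ = mg.
T = mg/cosθ = 0.395 × 10.0 / cos 15.6° = 3.950/0.9632 = 4.101 N.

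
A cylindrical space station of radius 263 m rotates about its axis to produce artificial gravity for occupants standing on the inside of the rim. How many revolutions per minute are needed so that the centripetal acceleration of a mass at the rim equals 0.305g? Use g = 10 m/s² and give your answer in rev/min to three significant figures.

Require ω²r = 0.305g, so ω = √(0.305 × 10.0/263) = 0.1077 rad/s.
In rev/min: ω × 60/(2π) = 0.1077 × 60/(2π) = 1.028 rev/min.

1.03 rev/min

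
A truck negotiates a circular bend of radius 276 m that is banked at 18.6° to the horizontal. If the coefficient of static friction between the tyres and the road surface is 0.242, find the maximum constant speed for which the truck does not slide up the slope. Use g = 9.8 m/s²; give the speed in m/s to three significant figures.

At the maximum speed, friction acts down the slope at its limiting value f = μN. Radially (horizontal, toward centre): N sinθ + μN cosθ = mv²/r. Vertically: N cosθ − μN sinθ = mg.
Dividing: v² = r g (sinθ + μcosθ)/(cosθ − μsinθ).
sinθ + μcosθ = 0.3190 + 0.242×0.9478 = 0.5483; cosθ − μsinθ = 0.9478 − 0.242×0.3190 = 0.8706.
v² = 276 × 9.8 × 0.5483/0.8706 = 1704 m²/s², so v = 41.27 m/s.

41.3 m/s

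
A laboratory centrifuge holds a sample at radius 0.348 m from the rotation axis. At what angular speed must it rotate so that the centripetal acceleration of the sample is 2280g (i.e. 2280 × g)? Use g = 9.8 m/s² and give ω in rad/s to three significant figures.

Centripetal acceleration a_c = ω²r. Setting ω²r = 2280g:
ω = √(2280g / r) = √(2280 × 9.8 / 0.348) = √64210 = 253.4 rad/s.

253 rad/s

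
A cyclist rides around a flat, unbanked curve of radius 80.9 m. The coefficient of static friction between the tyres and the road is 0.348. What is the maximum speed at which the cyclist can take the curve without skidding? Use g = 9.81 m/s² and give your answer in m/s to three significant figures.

The only inward force on a level bend is static friction, so at the limit f_s = μ_s N = μ_s m g = m v²/r.
Mass cancels: v_max = √(μ_s g r) = √(0.348 × 9.81 × 80.9) = √276.2 = 16.62 m/s.

16.6 m/s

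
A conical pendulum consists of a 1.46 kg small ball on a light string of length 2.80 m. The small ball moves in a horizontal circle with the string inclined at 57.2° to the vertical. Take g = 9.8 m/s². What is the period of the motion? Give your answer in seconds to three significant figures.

2.47 s

r = L sinθ = 2.354 m. From T sinθ = mω²r and T cosθ = mg: tanθ = ω²r/g, so ω² = g tanθ / r = g/(L cosθ).
ω = √(g/(L cosθ)) = √(9.8/(2.80 × 0.5417)) = √6.461 = 2.542 rad/s.
Period = 2π/ω = 2.472 s.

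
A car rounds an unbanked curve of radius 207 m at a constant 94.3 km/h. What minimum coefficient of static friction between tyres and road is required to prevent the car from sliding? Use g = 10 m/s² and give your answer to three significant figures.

0.331

v = 94.3/3.6 = 26.19 m/s.
Friction provides the centripetal force: μ_s m g = m v²/r, so μ_s = v²/(g r) = (26.19)²/(10.0 × 207) = 686.1/2070 = 0.3315.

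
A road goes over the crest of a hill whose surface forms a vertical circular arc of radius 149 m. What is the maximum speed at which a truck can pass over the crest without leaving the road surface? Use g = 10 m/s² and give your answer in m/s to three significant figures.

At the crest the centre of the circle is below the truck, so the net downward (centripetal) force is mg − N = mv²/r.
The truck leaves the road when N → 0, giving v_max = √(g r) = √(10.0 × 149) = 38.60 m/s.

38.6 m/s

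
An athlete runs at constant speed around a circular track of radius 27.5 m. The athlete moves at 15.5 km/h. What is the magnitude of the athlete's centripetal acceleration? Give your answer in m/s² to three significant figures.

v = 15.5 km/h = 15.5/3.6 = 4.306 m/s.
a_c = v²/r = (4.306)²/27.5 = 18.54/27.5 = 0.6741 m/s².

0.674 m/s²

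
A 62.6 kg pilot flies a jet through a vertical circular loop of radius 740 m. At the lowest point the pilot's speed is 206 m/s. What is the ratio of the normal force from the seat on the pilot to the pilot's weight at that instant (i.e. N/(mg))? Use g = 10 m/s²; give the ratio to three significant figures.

6.73

At the bottom, N − mg = mv²/r, so N = m(v²/r + g) and N/(mg) = v²/(rg) + 1 = (206)²/(740 × 10.0) + 1 = 5.735 + 1 = 6.735.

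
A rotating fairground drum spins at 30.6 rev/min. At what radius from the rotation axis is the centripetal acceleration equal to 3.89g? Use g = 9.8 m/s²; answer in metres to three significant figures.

ω = 30.6 rev/min × 2π/60 = 3.204 rad/s.
a_c = ω²r = 3.89g ⇒ r = 3.89 × 9.8 / (3.204)² = 38.12/10.27 = 3.713 m.

3.71 m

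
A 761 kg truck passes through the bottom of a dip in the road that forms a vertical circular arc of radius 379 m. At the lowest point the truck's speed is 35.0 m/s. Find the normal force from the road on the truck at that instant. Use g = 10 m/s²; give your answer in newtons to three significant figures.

10100 N

At the lowest point, N points up (toward the centre) and the weight mg points down (away from the centre), so the net inward force is N − mg = mv²/r.
N = m(v²/r + g) = 761 × ((35.0)²/379 + 10.0) = 761 × (3.232 + 10.0) = 761 × 13.23 = 10070 N.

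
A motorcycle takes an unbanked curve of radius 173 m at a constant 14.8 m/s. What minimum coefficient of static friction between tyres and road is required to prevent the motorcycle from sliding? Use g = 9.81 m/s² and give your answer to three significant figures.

0.129

Friction provides the centripetal force: μ_s m g = m v²/r, so μ_s = v²/(g r) = (14.80)²/(9.81 × 173) = 219.0/1697 = 0.1291.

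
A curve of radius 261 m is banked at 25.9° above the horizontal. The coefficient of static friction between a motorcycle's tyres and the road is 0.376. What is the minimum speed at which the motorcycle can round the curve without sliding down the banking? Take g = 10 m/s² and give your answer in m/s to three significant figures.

At the minimum speed, friction acts up the slope at its limiting value f = μN. Radially (horizontal, toward centre): N sinθ − μN cosθ = mv²/r. Vertically: N cosθ + μN sinθ = mg.
Dividing: v² = r g (sinθ − μcosθ)/(cosθ + μsinθ).
sinθ − μcosθ = 0.4368 − 0.376×0.8996 = 0.09857; cosθ + μsinθ = 0.8996 + 0.376×0.4368 = 1.064.
v² = 261 × 10.0 × 0.09857/1.064 = 241.8 m²/s², so v = 15.55 m/s.

15.6 m/s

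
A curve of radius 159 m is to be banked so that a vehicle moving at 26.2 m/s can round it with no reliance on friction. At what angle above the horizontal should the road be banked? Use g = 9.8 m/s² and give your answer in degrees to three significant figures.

With no friction, the horizontal component of the normal force provides the centripetal force: N sinθ = mv²/r, while N cosθ = mg vertically.
Dividing: tanθ = v²/(r g) = (26.2)²/(159 × 9.8) = 686.4/1558 = 0.4405.
θ = arctan(0.4405) = 23.78°.

23.8°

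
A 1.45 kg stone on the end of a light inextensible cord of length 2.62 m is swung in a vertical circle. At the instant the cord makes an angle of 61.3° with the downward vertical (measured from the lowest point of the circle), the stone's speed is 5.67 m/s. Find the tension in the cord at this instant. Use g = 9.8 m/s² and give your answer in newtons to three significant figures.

24.6 N

Take the radial direction toward the centre of the circle as positive. The component of the weight along the string toward the centre is −mg cos φ (φ measured from the bottom), so Newton's second law along the string gives T − mg cos φ = m v²/r.
cos 61.3° = 0.4802, so T = m(v²/r + g cos φ) = 1.45 × ((5.67)²/2.62 + 9.8 × 0.4802) = 1.45 × (12.27 + (4.706)) = 1.45 × 16.98 = 24.62 N.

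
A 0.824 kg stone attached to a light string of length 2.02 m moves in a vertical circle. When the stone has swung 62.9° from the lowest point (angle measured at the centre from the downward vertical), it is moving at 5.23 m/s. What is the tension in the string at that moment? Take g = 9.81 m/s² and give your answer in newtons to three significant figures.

Take the radial direction toward the centre of the circle as positive. The component of the weight along the string toward the centre is −mg cos φ (φ measured from the bottom), so Newton's second law along the string gives T − mg cos φ = m v²/r.
cos 62.9° = 0.4555, so T = m(v²/r + g cos φ) = 0.824 × ((5.23)²/2.02 + 9.81 × 0.4555) = 0.824 × (13.54 + (4.469)) = 0.824 × 18.01 = 14.84 N.

14.8 N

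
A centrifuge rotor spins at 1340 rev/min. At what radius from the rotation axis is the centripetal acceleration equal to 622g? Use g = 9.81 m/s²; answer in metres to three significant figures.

0.310 m

ω = 1340 rev/min × 2π/60 = 140.3 rad/s.
a_c = ω²r = 622g ⇒ r = 622 × 9.81 / (140.3)² = 6102/19690 = 0.3099 m.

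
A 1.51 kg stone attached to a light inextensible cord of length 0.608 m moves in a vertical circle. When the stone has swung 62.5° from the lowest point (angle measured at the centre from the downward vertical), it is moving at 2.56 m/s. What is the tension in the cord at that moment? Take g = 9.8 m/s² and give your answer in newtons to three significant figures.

Take the radial direction toward the centre of the circle as positive. The component of the weight along the string toward the centre is −mg cos φ (φ measured from the bottom), so Newton's second law along the string gives T − mg cos φ = m v²/r.
cos 62.5° = 0.4617, so T = m(v²/r + g cos φ) = 1.51 × ((2.56)²/0.608 + 9.8 × 0.4617) = 1.51 × (10.78 + (4.525)) = 1.51 × 15.30 = 23.11 N.

23.1 N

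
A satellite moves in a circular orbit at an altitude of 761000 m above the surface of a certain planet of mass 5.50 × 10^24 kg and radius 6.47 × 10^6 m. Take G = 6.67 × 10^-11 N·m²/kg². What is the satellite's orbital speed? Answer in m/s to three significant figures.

7120 m/s

Orbital radius r = R + h = 6.47 × 10^6 + 761000 = 7.231 × 10^6 m.
Gravity supplies the centripetal force: G M m / r² = m v² / r, so v = √(GM/r).
v = √(6.67 × 10^-11 × 5.50 × 10^24 / 7.231 × 10^6) = √(5.073 × 10^7) = 7123 m/s.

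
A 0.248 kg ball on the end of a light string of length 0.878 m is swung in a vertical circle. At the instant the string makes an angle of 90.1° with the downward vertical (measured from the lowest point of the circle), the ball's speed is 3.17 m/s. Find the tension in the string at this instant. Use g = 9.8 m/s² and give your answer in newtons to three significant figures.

2.83 N

Take the radial direction toward the centre of the circle as positive. The component of the weight along the string toward the centre is −mg cos φ (φ measured from the bottom), so Newton's second law along the string gives T − mg cos φ = m v²/r.
cos 90.1° = -0.001745, so T = m(v²/r + g cos φ) = 0.248 × ((3.17)²/0.878 + 9.8 × -0.001745) = 0.248 × (11.45 + (-0.01710)) = 0.248 × 11.43 = 2.834 N.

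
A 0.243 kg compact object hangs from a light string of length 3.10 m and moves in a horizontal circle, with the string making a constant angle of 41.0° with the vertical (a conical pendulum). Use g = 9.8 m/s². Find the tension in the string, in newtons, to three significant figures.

3.16 N

Vertically the bob has no acceleration, so T cosθ = mg.
T = mg/cosθ = 0.243 × 9.8 / cos 41.0° = 2.381/0.7547 = 3.155 N.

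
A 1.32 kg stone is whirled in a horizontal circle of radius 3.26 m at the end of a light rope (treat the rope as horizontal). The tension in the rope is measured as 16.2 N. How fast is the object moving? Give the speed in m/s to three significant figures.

T = m v²/r ⇒ v = √(T r / m) = √(16.2 × 3.26 / 1.32) = √40.01 = 6.325 m/s.

6.33 m/s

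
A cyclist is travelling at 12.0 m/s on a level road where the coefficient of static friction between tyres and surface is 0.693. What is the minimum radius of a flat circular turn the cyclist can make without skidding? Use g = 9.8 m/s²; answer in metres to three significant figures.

At the limit, μ_s m g = m v²/r, so r_min = v²/(μ_s g) = (12.0)²/(0.693 × 9.8) = 144.0/6.791 = 21.20 m.

21.2 m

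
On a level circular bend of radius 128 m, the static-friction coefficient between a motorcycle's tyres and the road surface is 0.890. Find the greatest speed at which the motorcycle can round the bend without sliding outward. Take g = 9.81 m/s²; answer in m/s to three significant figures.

33.4 m/s

The only inward force on a level bend is static friction, so at the limit f_s = μ_s N = μ_s m g = m v²/r.
Mass cancels: v_max = √(μ_s g r) = √(0.890 × 9.81 × 128) = √1118 = 33.43 m/s.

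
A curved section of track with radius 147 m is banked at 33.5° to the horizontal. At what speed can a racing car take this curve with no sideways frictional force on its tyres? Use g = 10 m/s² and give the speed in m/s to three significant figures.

31.2 m/s

On a frictionless banked curve, N sinθ = mv²/r and N cosθ = mg, so tanθ = v²/(rg).
v = √(r g tanθ) = √(147 × 10.0 × tan 33.5°) = √(147 × 10.0 × 0.6619) = √973.0 = 31.19 m/s.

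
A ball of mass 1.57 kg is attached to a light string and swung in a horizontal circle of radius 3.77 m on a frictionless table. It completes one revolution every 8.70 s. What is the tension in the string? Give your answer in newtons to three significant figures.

3.09 N

v = 2πr/T = 2π × 3.77/8.70 = 2.723 m/s.
The tension is the only horizontal force, so it supplies the full centripetal force: T = m v²/r = 1.57 × (2.723)²/3.77 = 1.57 × 7.413/3.77 = 3.087 N.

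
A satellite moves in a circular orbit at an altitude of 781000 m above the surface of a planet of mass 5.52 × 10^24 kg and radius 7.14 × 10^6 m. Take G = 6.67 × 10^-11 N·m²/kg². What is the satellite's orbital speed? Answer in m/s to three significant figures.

Orbital radius r = R + h = 7.14 × 10^6 + 781000 = 7.921 × 10^6 m.
Gravity supplies the centripetal force: G M m / r² = m v² / r, so v = √(GM/r).
v = √(6.67 × 10^-11 × 5.52 × 10^24 / 7.921 × 10^6) = √(4.648 × 10^7) = 6818 m/s.

6820 m/s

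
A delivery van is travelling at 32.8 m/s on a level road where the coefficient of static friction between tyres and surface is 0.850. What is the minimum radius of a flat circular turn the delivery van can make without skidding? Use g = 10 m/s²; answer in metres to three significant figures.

127 m

At the limit, μ_s m g = m v²/r, so r_min = v²/(μ_s g) = (32.8)²/(0.850 × 10.0) = 1076/8.500 = 126.6 m.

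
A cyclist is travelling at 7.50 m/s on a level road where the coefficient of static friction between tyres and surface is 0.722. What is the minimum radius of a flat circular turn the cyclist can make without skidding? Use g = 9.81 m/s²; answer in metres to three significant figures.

7.94 m

At the limit, μ_s m g = m v²/r, so r_min = v²/(μ_s g) = (7.50)²/(0.722 × 9.81) = 56.25/7.083 = 7.942 m.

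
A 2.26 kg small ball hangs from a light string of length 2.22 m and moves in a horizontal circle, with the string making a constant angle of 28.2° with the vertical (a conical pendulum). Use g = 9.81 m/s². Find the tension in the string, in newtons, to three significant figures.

Vertically the bob has no acceleration, so T cosθ = mg.
T = mg/cosθ = 2.26 × 9.81 / cos 28.2° = 22.17/0.8813 = 25.16 N.

25.2 N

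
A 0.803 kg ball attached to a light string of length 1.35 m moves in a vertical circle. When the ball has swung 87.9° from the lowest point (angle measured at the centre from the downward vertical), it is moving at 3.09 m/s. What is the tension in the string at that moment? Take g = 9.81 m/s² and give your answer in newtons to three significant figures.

5.97 N

Take the radial direction toward the centre of the circle as positive. The component of the weight along the string toward the centre is −mg cos φ (φ measured from the bottom), so Newton's second law along the string gives T − mg cos φ = m v²/r.
cos 87.9° = 0.03664, so T = m(v²/r + g cos φ) = 0.803 × ((3.09)²/1.35 + 9.81 × 0.03664) = 0.803 × (7.073 + (0.3595)) = 0.803 × 7.432 = 5.968 N.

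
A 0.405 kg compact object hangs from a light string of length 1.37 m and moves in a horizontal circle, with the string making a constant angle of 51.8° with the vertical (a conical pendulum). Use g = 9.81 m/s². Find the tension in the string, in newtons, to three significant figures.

6.42 N

Vertically the bob has no acceleration, so T cosθ = mg.
T = mg/cosθ = 0.405 × 9.81 / cos 51.8° = 3.973/0.6184 = 6.425 N.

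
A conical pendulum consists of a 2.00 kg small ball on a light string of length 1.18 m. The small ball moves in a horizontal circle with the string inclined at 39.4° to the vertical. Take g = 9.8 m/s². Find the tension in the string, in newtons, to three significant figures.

25.4 N

Vertically the bob has no acceleration, so T cosθ = mg.
T = mg/cosθ = 2.00 × 9.8 / cos 39.4° = 19.60/0.7727 = 25.36 N.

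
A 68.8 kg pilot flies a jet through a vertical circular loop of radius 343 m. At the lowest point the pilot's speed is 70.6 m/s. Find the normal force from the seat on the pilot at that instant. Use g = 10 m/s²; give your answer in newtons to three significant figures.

At the lowest point, N points up (toward the centre) and the weight mg points down (away from the centre), so the net inward force is N − mg = mv²/r.
N = m(v²/r + g) = 68.8 × ((70.6)²/343 + 10.0) = 68.8 × (14.53 + 10.0) = 68.8 × 24.53 = 1688 N.

1690 N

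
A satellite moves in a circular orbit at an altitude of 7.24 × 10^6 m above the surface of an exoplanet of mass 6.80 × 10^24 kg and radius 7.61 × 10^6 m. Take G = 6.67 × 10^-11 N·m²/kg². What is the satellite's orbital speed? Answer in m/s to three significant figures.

5530 m/s

Orbital radius r = R + h = 7.61 × 10^6 + 7.24 × 10^6 = 1.485 × 10^7 m.
Gravity supplies the centripetal force: G M m / r² = m v² / r, so v = √(GM/r).
v = √(6.67 × 10^-11 × 6.80 × 10^24 / 1.485 × 10^7) = √(3.054 × 10^7) = 5527 m/s.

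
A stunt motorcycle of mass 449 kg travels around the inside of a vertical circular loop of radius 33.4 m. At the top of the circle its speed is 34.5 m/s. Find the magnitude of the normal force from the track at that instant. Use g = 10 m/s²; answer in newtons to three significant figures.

11500 N

At the top, both N and the weight mg point inward (toward the centre), so N + mg = mv²/r.
N = m(v²/r − g) = 449 × ((34.5)²/33.4 − 10.0) = 449 × (35.64 − 10.0) = 449 × 25.64 = 11510 N.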